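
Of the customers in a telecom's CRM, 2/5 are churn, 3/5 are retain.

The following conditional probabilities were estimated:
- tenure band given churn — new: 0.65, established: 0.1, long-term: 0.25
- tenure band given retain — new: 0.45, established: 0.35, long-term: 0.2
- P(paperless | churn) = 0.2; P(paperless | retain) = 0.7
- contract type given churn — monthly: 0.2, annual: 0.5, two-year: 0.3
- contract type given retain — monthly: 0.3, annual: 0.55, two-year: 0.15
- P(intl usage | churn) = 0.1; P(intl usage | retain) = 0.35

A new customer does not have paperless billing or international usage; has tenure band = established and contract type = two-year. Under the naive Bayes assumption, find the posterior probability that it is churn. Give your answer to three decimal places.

0.584

churn: 0.4 × 0.1 × (1−0.2) × 0.3 × (1−0.1) = 0.00864
retain: 0.6 × 0.35 × (1−0.7) × 0.15 × (1−0.35) = 0.0061425
P(churn | x) = 0.00864 / 0.0147825 ≈ 0.584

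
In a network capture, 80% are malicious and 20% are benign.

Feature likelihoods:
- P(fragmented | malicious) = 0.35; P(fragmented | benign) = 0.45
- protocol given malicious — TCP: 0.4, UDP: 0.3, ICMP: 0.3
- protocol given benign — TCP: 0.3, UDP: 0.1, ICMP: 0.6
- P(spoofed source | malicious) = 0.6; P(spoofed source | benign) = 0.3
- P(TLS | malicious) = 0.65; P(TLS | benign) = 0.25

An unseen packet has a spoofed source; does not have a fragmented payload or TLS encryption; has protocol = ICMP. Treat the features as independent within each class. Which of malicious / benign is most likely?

malicious: 0.8 × (1−0.35) × 0.3 × 0.6 × (1−0.65) = 0.03276
benign: 0.2 × (1−0.45) × 0.6 × 0.3 × (1−0.25) = 0.01485
Highest score → malicious.

malicious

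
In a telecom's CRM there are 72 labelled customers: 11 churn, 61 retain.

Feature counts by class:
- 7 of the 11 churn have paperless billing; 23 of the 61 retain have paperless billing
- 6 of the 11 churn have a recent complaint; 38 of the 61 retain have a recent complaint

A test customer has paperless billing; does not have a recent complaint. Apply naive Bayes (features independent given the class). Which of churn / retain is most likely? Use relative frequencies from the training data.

churn: (11/72) × (7/11) × (5/11) ≈ 0.0441919
retain: (61/72) × (23/61) × (23/61) ≈ 0.120446
Highest score → retain.

retain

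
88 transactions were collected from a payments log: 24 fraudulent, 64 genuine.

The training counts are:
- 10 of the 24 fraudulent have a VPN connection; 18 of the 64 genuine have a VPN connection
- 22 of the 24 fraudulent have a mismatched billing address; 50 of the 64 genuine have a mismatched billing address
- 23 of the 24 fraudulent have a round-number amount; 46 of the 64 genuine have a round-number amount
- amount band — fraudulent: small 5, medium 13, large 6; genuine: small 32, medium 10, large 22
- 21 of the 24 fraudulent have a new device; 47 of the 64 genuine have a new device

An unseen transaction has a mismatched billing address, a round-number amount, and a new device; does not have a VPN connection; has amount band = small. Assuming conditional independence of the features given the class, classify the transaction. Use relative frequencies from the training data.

genuine

fraudulent: (24/88) × (14/24) × (22/24) × (23/24) × (5/24) × (21/24) ≈ 0.0254765
genuine: (64/88) × (46/64) × (50/64) × (46/64) × (32/64) × (47/64) ≈ 0.107778
Highest score → genuine.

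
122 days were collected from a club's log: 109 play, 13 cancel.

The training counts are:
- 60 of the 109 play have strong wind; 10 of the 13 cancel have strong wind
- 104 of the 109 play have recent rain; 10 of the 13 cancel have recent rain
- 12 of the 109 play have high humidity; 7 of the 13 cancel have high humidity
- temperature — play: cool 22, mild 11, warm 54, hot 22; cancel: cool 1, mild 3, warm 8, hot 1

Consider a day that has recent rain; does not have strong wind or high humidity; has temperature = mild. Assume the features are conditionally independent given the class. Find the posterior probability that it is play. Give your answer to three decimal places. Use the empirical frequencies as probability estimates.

0.945

play: (109/122) × (49/109) × (104/109) × (97/109) × (11/109) ≈ 0.0344155
cancel: (13/122) × (3/13) × (10/13) × (6/13) × (3/13) ≈ 0.00201467
P(play | x) = 0.0344155 / 0.03643017 ≈ 0.945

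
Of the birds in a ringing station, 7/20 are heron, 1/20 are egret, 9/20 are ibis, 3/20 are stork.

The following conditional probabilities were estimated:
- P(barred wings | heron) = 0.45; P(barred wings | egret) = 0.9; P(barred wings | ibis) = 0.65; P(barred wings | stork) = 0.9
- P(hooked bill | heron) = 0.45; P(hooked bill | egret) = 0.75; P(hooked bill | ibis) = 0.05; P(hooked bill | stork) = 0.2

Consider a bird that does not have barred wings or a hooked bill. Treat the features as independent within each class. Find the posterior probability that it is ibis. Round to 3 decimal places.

0.557

heron: 0.35 × (1−0.45) × (1−0.45) = 0.105875
egret: 0.05 × (1−0.9) × (1−0.75) = 0.00125
ibis: 0.45 × (1−0.65) × (1−0.05) = 0.149625
stork: 0.15 × (1−0.9) × (1−0.2) = 0.012
P(ibis | x) = 0.149625 / 0.26875 ≈ 0.557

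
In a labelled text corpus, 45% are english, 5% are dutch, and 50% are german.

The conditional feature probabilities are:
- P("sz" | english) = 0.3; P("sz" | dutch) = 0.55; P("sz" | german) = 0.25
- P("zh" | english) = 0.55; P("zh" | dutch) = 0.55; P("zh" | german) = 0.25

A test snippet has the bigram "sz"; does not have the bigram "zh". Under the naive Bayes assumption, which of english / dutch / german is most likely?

german

english: 0.45 × 0.3 × (1−0.55) = 0.06075
dutch: 0.05 × 0.55 × (1−0.55) = 0.012375
german: 0.5 × 0.25 × (1−0.25) = 0.09375
Highest score → german.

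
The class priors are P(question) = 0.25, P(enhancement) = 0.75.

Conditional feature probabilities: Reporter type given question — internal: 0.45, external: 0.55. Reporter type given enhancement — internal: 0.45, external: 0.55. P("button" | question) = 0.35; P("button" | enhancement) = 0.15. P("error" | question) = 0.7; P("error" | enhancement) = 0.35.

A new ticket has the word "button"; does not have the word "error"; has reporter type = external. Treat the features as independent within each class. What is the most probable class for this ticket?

question: 0.25 × 0.55 × 0.35 × (1−0.7) = 0.0144375
enhancement: 0.75 × 0.55 × 0.15 × (1−0.35) = 0.04021875
Highest score → enhancement.

enhancement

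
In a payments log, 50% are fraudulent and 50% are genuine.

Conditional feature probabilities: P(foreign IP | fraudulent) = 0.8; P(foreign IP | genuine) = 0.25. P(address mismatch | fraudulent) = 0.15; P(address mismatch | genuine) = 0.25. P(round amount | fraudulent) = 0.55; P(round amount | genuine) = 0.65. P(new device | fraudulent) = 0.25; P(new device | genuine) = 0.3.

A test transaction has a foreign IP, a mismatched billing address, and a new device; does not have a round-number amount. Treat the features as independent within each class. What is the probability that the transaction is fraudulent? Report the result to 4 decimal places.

fraudulent: 0.5 × 0.8 × 0.15 × (1−0.55) × 0.25 = 0.00675
genuine: 0.5 × 0.25 × 0.25 × (1−0.65) × 0.3 = 0.00328125
P(fraudulent | x) = 0.00675 / 0.01003125 ≈ 0.6729

0.6729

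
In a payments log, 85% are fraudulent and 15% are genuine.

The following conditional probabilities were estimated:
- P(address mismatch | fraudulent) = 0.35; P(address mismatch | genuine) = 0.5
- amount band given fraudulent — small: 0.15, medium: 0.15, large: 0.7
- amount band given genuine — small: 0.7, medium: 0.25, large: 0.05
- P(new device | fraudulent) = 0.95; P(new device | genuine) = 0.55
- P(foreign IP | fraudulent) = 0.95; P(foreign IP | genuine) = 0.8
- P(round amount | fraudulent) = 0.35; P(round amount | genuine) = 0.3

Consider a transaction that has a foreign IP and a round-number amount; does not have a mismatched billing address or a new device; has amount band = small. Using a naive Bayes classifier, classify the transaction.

fraudulent: 0.85 × (1−0.35) × 0.15 × (1−0.95) × 0.95 × 0.35 = 0.001377796875
genuine: 0.15 × (1−0.5) × 0.7 × (1−0.55) × 0.8 × 0.3 = 0.00567
Highest score → genuine.

genuine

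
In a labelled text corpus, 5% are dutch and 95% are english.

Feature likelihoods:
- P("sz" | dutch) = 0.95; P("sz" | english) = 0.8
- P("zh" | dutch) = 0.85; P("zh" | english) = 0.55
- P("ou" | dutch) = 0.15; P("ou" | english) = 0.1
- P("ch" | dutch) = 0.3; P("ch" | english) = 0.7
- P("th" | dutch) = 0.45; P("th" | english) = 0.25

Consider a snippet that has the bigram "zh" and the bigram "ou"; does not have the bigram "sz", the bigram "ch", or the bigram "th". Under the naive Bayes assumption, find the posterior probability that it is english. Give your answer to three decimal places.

dutch: 0.05 × (1−0.95) × 0.85 × 0.15 × (1−0.3) × (1−0.45) = 0.00012271875
english: 0.95 × (1−0.8) × 0.55 × 0.1 × (1−0.7) × (1−0.25) = 0.00235125
P(english | x) = 0.00235125 / 0.00247396875 ≈ 0.950

0.950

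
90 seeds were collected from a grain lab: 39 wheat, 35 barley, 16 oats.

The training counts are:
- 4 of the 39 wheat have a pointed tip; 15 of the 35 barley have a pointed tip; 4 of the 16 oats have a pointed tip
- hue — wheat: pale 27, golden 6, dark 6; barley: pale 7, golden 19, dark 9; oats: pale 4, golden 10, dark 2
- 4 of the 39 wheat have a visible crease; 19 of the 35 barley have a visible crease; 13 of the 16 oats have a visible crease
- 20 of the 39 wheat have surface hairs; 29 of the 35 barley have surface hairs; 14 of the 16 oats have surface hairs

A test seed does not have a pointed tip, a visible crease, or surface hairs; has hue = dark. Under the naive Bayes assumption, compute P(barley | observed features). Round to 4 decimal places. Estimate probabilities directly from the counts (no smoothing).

wheat: (39/90) × (35/39) × (6/39) × (35/39) × (19/39) ≈ 0.026158
barley: (35/90) × (20/35) × (9/35) × (16/35) × (6/35) ≈ 0.00447813
oats: (16/90) × (12/16) × (2/16) × (3/16) × (2/16) = 0.000390625
P(barley | x) = 0.00447813 / 0.031026755 ≈ 0.1443

0.1443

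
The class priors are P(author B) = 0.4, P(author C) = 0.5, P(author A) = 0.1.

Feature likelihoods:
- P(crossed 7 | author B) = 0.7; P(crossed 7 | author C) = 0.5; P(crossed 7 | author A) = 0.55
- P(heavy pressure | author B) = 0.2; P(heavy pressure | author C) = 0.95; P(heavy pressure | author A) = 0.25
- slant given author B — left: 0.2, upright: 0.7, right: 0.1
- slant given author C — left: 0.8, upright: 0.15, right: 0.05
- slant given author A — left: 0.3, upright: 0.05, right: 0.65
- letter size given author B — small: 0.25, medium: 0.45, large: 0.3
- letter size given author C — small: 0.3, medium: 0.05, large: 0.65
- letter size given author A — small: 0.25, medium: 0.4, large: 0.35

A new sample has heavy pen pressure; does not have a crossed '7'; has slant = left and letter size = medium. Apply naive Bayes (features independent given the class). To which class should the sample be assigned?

author C

author B: 0.4 × (1−0.7) × 0.2 × 0.2 × 0.45 = 0.00216
author C: 0.5 × (1−0.5) × 0.95 × 0.8 × 0.05 = 0.0095
author A: 0.1 × (1−0.55) × 0.25 × 0.3 × 0.4 = 0.00135
Highest score → author C.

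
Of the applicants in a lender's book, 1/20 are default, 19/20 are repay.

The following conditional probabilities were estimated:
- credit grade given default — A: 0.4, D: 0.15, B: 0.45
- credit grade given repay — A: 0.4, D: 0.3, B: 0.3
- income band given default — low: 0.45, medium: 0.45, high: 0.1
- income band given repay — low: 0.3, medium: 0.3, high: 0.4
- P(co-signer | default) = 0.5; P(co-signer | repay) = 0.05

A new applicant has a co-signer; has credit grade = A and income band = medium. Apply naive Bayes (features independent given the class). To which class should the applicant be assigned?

repay

default: 0.05 × 0.4 × 0.45 × 0.5 = 0.0045
repay: 0.95 × 0.4 × 0.3 × 0.05 = 0.0057
Highest score → repay.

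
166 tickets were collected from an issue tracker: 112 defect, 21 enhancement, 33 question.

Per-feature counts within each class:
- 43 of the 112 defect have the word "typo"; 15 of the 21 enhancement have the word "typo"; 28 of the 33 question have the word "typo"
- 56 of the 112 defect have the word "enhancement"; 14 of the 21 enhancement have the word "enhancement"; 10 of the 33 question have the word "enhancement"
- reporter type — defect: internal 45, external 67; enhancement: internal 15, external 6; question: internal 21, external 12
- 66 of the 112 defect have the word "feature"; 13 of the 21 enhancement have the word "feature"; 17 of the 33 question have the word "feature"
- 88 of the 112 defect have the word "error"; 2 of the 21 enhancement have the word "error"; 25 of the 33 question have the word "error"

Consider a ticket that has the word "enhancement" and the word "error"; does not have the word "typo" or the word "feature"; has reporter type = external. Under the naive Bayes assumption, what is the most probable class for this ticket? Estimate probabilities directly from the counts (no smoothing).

defect

defect: (112/166) × (69/112) × (56/112) × (67/112) × (46/112) × (88/112) ≈ 0.040121
enhancement: (21/166) × (6/21) × (14/21) × (6/21) × (8/21) × (2/21) ≈ 0.000249784
question: (33/166) × (5/33) × (10/33) × (12/33) × (16/33) × (25/33) ≈ 0.00121912
Highest score → defect.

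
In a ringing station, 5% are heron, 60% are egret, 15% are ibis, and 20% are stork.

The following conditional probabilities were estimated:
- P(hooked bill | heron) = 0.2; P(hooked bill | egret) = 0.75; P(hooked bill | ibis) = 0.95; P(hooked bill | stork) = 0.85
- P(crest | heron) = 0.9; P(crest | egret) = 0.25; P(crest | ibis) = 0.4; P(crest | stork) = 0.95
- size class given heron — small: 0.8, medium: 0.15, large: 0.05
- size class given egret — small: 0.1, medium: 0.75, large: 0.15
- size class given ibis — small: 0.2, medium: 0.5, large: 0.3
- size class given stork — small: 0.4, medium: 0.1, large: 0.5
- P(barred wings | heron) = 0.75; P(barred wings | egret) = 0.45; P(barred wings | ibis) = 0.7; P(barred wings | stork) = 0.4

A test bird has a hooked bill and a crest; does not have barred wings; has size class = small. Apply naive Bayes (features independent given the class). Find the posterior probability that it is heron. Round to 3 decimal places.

0.036

heron: 0.05 × 0.2 × 0.9 × 0.8 × (1−0.75) = 0.0018
egret: 0.6 × 0.75 × 0.25 × 0.1 × (1−0.45) = 0.0061875
ibis: 0.15 × 0.95 × 0.4 × 0.2 × (1−0.7) = 0.00342
stork: 0.2 × 0.85 × 0.95 × 0.4 × (1−0.4) = 0.03876
P(heron | x) = 0.0018 / 0.0501675 ≈ 0.036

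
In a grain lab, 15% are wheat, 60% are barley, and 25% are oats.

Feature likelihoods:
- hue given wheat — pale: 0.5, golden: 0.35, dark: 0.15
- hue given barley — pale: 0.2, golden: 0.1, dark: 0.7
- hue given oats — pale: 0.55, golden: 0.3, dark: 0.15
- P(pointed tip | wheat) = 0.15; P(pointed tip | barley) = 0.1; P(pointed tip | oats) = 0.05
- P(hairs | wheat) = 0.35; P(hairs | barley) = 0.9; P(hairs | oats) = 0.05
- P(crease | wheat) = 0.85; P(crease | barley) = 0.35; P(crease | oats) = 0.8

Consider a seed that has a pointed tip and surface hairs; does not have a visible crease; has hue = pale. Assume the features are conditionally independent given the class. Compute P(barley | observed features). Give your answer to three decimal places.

0.914

wheat: 0.15 × 0.5 × 0.15 × 0.35 × (1−0.85) = 0.000590625
barley: 0.6 × 0.2 × 0.1 × 0.9 × (1−0.35) = 0.00702
oats: 0.25 × 0.55 × 0.05 × 0.05 × (1−0.8) = 0.00006875
P(barley | x) = 0.00702 / 0.007679375 ≈ 0.914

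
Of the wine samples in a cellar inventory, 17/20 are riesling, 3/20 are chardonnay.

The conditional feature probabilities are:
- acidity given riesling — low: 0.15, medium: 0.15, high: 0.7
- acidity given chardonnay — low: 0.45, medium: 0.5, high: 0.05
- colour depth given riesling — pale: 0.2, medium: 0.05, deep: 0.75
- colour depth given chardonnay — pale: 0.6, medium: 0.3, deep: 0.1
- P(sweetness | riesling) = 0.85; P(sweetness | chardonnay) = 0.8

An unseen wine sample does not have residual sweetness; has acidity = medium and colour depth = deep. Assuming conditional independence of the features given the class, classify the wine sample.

riesling

riesling: 0.85 × 0.15 × 0.75 × (1−0.85) = 0.01434375
chardonnay: 0.15 × 0.5 × 0.1 × (1−0.8) = 0.0015
Highest score → riesling.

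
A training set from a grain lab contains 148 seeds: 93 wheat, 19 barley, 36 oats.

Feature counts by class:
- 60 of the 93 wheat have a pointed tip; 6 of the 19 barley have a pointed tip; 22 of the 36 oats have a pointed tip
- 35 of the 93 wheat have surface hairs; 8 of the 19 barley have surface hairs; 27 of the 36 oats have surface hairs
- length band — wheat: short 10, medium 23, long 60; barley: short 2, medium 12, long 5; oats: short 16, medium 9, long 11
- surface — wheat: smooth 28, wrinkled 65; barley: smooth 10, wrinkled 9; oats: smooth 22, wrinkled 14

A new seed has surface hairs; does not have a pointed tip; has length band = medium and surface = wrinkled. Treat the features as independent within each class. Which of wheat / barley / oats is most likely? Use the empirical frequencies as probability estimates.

wheat

wheat: (93/148) × (33/93) × (35/93) × (23/93) × (65/93) ≈ 0.0145048
barley: (19/148) × (13/19) × (8/19) × (12/19) × (9/19) ≈ 0.0110646
oats: (36/148) × (14/36) × (27/36) × (9/36) × (14/36) ≈ 0.00689752
Highest score → wheat.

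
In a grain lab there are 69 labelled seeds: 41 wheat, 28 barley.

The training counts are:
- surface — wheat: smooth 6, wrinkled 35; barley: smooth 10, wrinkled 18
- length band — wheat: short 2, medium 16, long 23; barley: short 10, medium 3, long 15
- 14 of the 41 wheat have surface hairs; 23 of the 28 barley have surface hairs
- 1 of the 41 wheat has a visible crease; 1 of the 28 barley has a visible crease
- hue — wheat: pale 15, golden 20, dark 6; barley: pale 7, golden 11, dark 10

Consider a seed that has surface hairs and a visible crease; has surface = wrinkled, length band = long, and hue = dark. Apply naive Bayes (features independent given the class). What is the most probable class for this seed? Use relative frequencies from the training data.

barley

wheat: (41/69) × (35/41) × (23/41) × (14/41) × (1/41) × (6/41) ≈ 0.000346809
barley: (28/69) × (18/28) × (15/28) × (23/28) × (1/28) × (10/28) ≈ 0.00146423
Highest score → barley.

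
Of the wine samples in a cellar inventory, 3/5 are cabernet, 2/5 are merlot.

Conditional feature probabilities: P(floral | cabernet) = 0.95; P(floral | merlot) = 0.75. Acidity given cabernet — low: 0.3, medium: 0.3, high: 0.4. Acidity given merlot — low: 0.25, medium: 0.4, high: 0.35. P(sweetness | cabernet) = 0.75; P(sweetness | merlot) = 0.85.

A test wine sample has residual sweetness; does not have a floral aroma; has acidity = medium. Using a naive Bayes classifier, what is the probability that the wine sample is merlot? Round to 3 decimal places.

cabernet: 0.6 × (1−0.95) × 0.3 × 0.75 = 0.00675
merlot: 0.4 × (1−0.75) × 0.4 × 0.85 = 0.034
P(merlot | x) = 0.034 / 0.04075 ≈ 0.834

0.834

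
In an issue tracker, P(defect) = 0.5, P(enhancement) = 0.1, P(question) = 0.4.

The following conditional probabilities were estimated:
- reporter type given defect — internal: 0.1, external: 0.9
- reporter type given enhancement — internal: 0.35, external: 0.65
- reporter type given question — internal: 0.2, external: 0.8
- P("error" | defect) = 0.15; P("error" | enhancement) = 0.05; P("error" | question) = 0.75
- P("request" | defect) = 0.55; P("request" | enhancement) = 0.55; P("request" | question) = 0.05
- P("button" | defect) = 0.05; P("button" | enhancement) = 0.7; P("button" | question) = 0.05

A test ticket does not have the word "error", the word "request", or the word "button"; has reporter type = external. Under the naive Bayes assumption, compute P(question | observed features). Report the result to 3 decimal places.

0.296

defect: 0.5 × 0.9 × (1−0.15) × (1−0.55) × (1−0.05) = 0.16351875
enhancement: 0.1 × 0.65 × (1−0.05) × (1−0.55) × (1−0.7) = 0.00833625
question: 0.4 × 0.8 × (1−0.75) × (1−0.05) × (1−0.05) = 0.0722
P(question | x) = 0.0722 / 0.244055 ≈ 0.296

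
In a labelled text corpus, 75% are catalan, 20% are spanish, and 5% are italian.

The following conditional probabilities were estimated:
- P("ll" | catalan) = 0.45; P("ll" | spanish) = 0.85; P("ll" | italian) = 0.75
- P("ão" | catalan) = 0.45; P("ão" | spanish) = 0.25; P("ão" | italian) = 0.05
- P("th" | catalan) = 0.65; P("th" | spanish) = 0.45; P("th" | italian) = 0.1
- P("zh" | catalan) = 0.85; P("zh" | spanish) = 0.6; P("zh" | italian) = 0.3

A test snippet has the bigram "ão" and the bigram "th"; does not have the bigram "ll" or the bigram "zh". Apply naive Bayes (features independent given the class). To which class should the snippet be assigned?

catalan: 0.75 × (1−0.45) × 0.45 × 0.65 × (1−0.85) = 0.0180984375
spanish: 0.2 × (1−0.85) × 0.25 × 0.45 × (1−0.6) = 0.00135
italian: 0.05 × (1−0.75) × 0.05 × 0.1 × (1−0.3) = 0.00004375
Highest score → catalan.

catalan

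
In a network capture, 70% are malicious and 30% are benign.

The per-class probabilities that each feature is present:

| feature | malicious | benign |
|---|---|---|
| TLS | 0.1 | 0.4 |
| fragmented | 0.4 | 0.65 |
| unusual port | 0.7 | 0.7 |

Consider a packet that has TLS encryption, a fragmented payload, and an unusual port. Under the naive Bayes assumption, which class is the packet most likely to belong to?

benign

malicious: 0.7 × 0.1 × 0.4 × 0.7 = 0.0196
benign: 0.3 × 0.4 × 0.65 × 0.7 = 0.0546
Highest score → benign.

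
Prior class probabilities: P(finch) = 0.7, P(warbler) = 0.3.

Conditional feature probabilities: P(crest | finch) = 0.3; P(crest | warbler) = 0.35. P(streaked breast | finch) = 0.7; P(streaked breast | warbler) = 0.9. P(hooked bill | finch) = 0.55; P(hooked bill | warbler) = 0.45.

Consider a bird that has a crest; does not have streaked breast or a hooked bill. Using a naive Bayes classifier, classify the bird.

finch

finch: 0.7 × 0.3 × (1−0.7) × (1−0.55) = 0.02835
warbler: 0.3 × 0.35 × (1−0.9) × (1−0.45) = 0.005775
Highest score → finch.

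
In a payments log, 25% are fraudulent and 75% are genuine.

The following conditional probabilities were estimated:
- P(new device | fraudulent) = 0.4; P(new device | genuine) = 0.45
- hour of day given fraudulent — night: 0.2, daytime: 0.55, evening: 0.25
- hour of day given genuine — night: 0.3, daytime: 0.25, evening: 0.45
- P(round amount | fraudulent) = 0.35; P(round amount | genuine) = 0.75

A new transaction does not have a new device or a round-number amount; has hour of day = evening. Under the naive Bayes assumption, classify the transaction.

genuine

fraudulent: 0.25 × (1−0.4) × 0.25 × (1−0.35) = 0.024375
genuine: 0.75 × (1−0.45) × 0.45 × (1−0.75) = 0.04640625
Highest score → genuine.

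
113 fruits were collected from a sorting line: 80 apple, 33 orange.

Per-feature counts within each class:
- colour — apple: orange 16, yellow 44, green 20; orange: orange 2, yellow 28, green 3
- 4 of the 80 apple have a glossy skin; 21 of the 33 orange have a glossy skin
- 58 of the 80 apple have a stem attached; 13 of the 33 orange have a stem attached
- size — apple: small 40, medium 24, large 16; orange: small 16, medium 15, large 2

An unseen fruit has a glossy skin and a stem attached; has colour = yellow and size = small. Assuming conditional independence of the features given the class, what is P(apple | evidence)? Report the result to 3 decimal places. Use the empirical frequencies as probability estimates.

apple: (80/113) × (44/80) × (4/80) × (58/80) × (40/80) ≈ 0.00705752
orange: (33/113) × (28/33) × (21/33) × (13/33) × (16/33) ≈ 0.0301176
P(apple | x) = 0.00705752 / 0.03717512 ≈ 0.190

0.190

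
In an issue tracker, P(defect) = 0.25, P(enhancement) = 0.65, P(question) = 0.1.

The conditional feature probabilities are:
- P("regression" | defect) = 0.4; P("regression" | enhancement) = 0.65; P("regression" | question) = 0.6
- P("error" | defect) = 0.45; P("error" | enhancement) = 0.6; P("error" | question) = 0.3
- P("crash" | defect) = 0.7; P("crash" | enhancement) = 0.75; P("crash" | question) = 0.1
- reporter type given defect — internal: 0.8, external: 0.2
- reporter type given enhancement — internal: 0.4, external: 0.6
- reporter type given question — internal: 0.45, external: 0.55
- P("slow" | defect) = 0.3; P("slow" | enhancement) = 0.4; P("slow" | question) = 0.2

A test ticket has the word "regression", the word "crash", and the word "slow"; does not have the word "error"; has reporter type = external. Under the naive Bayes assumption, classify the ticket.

enhancement

defect: 0.25 × 0.4 × (1−0.45) × 0.7 × 0.2 × 0.3 = 0.00231
enhancement: 0.65 × 0.65 × (1−0.6) × 0.75 × 0.6 × 0.4 = 0.03042
question: 0.1 × 0.6 × (1−0.3) × 0.1 × 0.55 × 0.2 = 0.000462
Highest score → enhancement.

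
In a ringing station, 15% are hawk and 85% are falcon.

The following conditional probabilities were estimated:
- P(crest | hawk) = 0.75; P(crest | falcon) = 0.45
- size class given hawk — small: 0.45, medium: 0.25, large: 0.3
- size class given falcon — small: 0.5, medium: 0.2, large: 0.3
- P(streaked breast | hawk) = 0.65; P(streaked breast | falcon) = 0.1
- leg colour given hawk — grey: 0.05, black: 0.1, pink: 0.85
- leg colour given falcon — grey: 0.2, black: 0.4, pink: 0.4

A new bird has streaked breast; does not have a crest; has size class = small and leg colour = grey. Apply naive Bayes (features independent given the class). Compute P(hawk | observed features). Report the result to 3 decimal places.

hawk: 0.15 × (1−0.75) × 0.45 × 0.65 × 0.05 = 0.0005484375
falcon: 0.85 × (1−0.45) × 0.5 × 0.1 × 0.2 = 0.004675
P(hawk | x) = 0.0005484375 / 0.0052234375 ≈ 0.105

0.105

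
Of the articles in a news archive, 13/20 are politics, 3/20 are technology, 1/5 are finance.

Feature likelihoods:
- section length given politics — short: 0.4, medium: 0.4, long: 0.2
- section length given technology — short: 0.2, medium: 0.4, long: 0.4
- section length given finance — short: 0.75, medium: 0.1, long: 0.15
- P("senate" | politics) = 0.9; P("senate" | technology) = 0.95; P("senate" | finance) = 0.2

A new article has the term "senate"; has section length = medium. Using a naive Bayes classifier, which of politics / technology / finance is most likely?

politics

politics: 0.65 × 0.4 × 0.9 = 0.234
technology: 0.15 × 0.4 × 0.95 = 0.057
finance: 0.2 × 0.1 × 0.2 = 0.004
Highest score → politics.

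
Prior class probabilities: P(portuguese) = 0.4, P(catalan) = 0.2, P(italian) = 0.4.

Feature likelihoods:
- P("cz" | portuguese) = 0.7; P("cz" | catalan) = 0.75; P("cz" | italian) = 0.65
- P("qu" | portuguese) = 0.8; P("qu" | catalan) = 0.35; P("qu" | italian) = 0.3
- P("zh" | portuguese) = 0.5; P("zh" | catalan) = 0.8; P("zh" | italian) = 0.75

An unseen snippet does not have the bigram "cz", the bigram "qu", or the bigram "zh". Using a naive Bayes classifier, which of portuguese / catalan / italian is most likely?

portuguese: 0.4 × (1−0.7) × (1−0.8) × (1−0.5) = 0.012
catalan: 0.2 × (1−0.75) × (1−0.35) × (1−0.8) = 0.0065
italian: 0.4 × (1−0.65) × (1−0.3) × (1−0.75) = 0.0245
Highest score → italian.

italian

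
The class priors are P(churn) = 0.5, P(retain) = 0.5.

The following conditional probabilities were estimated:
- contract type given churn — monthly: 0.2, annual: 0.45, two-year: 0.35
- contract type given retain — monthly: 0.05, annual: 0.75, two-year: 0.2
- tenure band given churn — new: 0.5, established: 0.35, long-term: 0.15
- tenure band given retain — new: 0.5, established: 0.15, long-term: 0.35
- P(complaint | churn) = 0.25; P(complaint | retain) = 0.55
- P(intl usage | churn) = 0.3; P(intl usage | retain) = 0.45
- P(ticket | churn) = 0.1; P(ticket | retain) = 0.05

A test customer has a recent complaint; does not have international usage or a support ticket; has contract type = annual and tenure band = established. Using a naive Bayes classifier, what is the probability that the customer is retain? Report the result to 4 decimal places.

0.5658

churn: 0.5 × 0.45 × 0.35 × 0.25 × (1−0.3) × (1−0.1) = 0.012403125
retain: 0.5 × 0.75 × 0.15 × 0.55 × (1−0.45) × (1−0.05) = 0.01616484375
P(retain | x) = 0.01616484375 / 0.02856796875 ≈ 0.5658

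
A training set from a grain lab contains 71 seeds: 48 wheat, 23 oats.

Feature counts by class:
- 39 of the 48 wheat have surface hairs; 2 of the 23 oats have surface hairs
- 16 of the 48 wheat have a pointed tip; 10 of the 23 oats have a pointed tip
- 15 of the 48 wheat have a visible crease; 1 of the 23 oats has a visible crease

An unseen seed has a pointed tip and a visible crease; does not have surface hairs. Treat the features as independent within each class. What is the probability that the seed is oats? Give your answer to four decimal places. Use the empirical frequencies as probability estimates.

wheat: (48/71) × (9/48) × (16/48) × (15/48) ≈ 0.0132042
oats: (23/71) × (21/23) × (10/23) × (1/23) ≈ 0.0055912
P(oats | x) = 0.0055912 / 0.0187954 ≈ 0.2975

0.2975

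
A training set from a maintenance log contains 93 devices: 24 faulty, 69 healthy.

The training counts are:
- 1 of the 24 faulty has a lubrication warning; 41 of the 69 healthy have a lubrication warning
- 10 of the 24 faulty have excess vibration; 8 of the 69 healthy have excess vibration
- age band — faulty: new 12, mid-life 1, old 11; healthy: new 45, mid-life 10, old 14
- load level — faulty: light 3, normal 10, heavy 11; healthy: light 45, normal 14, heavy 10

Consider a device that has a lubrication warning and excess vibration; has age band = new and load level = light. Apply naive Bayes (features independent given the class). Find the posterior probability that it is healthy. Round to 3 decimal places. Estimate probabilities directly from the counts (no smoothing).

faulty: (24/93) × (1/24) × (10/24) × (12/24) × (3/24) ≈ 0.000280018
healthy: (69/93) × (41/69) × (8/69) × (45/69) × (45/69) ≈ 0.0217405
P(healthy | x) = 0.0217405 / 0.022020518 ≈ 0.987

0.987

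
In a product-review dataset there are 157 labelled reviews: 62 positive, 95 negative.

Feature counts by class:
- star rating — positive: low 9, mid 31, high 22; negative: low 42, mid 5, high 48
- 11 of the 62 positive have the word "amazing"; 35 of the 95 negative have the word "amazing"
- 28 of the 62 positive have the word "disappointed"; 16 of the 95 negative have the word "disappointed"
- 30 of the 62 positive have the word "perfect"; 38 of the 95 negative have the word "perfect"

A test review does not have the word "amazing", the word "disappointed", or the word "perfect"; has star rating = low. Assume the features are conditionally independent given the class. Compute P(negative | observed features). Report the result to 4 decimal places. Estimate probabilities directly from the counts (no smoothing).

positive: (62/157) × (9/62) × (51/62) × (34/62) × (32/62) ≈ 0.0133465
negative: (95/157) × (42/95) × (60/95) × (79/95) × (57/95) ≈ 0.0843009
P(negative | x) = 0.0843009 / 0.0976474 ≈ 0.8633

0.8633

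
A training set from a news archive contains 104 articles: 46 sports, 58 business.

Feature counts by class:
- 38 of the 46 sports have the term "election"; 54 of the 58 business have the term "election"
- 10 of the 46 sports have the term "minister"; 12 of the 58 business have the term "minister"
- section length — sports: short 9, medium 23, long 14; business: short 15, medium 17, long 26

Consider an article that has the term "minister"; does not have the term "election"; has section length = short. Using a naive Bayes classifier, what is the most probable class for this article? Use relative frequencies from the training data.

sports: (46/104) × (8/46) × (10/46) × (9/46) ≈ 0.00327178
business: (58/104) × (4/58) × (12/58) × (15/58) ≈ 0.00205799
Highest score → sports.

sports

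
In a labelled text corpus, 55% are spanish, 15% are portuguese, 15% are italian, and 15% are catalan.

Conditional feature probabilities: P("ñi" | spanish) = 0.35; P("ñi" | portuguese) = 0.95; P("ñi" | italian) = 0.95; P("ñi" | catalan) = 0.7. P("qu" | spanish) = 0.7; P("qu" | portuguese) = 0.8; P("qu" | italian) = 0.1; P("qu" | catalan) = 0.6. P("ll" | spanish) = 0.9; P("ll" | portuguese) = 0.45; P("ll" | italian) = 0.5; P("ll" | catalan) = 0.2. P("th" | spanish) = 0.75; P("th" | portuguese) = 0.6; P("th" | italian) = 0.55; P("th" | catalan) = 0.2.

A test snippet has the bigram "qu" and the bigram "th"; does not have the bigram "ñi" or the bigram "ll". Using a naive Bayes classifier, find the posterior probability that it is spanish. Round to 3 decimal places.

spanish: 0.55 × (1−0.35) × 0.7 × (1−0.9) × 0.75 = 0.01876875
portuguese: 0.15 × (1−0.95) × 0.8 × (1−0.45) × 0.6 = 0.00198
italian: 0.15 × (1−0.95) × 0.1 × (1−0.5) × 0.55 = 0.00020625
catalan: 0.15 × (1−0.7) × 0.6 × (1−0.2) × 0.2 = 0.00432
P(spanish | x) = 0.01876875 / 0.025275 ≈ 0.743

0.743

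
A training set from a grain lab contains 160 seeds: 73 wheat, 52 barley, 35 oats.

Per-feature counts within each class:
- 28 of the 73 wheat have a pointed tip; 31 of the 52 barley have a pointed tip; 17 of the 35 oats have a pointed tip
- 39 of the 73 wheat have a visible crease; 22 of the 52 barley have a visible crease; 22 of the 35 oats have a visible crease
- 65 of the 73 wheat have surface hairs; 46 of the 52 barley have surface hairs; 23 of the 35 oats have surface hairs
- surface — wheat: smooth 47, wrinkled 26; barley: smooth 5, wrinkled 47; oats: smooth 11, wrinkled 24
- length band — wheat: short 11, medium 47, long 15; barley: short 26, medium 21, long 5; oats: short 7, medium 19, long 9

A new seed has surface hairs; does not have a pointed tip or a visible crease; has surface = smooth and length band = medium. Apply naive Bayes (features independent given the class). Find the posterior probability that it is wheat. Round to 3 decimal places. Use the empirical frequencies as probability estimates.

wheat: (73/160) × (45/73) × (34/73) × (65/73) × (47/73) × (47/73) ≈ 0.0483492
barley: (52/160) × (21/52) × (30/52) × (46/52) × (5/52) × (21/52) ≈ 0.00260108
oats: (35/160) × (18/35) × (13/35) × (23/35) × (11/35) × (19/35) ≈ 0.00468487
P(wheat | x) = 0.0483492 / 0.05563515 ≈ 0.869

0.869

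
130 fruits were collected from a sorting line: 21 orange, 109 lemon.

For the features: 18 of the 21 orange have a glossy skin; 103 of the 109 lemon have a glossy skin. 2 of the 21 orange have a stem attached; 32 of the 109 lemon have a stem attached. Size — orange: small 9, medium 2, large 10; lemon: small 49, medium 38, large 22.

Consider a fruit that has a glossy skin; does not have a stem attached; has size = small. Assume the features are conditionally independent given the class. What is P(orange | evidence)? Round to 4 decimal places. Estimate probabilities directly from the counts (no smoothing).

0.1759

orange: (21/130) × (18/21) × (19/21) × (9/21) ≈ 0.0536892
lemon: (109/130) × (103/109) × (77/109) × (49/109) ≈ 0.25161
P(orange | x) = 0.0536892 / 0.3052992 ≈ 0.1759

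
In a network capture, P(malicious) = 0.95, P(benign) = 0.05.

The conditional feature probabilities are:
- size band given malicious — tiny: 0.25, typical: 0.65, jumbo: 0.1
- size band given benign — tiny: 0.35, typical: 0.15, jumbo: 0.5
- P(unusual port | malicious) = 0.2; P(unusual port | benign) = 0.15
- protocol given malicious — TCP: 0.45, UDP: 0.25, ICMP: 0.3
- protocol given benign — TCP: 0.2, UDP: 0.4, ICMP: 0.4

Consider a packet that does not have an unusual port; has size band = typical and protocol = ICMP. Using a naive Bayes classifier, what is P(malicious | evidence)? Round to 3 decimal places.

malicious: 0.95 × 0.65 × (1−0.2) × 0.3 = 0.1482
benign: 0.05 × 0.15 × (1−0.15) × 0.4 = 0.00255
P(malicious | x) = 0.1482 / 0.15075 ≈ 0.983

0.983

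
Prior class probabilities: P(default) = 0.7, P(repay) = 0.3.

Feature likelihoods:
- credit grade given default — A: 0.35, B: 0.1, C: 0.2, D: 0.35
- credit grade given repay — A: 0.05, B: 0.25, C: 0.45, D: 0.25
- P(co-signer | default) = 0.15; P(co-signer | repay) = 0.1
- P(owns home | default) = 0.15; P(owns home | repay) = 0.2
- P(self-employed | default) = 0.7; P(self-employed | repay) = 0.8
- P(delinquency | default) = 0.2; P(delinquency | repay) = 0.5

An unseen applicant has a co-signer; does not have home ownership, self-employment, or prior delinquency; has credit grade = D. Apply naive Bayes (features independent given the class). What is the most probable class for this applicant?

default: 0.7 × 0.35 × 0.15 × (1−0.15) × (1−0.7) × (1−0.2) = 0.007497
repay: 0.3 × 0.25 × 0.1 × (1−0.2) × (1−0.8) × (1−0.5) = 0.0006
Highest score → default.

default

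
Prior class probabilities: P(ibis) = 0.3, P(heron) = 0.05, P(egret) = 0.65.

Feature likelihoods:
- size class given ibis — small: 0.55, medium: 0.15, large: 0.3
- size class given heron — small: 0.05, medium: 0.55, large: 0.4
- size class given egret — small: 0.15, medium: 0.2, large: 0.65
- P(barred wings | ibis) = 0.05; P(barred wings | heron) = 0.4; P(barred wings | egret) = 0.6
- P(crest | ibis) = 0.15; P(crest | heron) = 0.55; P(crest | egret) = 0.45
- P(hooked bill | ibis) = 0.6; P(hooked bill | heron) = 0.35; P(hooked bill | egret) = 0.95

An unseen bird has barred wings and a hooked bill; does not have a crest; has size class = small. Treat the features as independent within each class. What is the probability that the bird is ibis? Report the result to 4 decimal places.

ibis: 0.3 × 0.55 × 0.05 × (1−0.15) × 0.6 = 0.0042075
heron: 0.05 × 0.05 × 0.4 × (1−0.55) × 0.35 = 0.0001575
egret: 0.65 × 0.15 × 0.6 × (1−0.45) × 0.95 = 0.03056625
P(ibis | x) = 0.0042075 / 0.03493125 ≈ 0.1205

0.1205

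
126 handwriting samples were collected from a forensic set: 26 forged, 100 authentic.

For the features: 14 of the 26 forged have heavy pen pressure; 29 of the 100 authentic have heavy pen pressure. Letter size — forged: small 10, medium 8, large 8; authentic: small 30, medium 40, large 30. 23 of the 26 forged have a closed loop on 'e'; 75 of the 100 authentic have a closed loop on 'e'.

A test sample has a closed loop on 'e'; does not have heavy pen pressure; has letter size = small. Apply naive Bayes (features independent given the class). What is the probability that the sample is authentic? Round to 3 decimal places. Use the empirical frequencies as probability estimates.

0.796

forged: (26/126) × (12/26) × (10/26) × (23/26) ≈ 0.0324035
authentic: (100/126) × (71/100) × (30/100) × (75/100) ≈ 0.126786
P(authentic | x) = 0.126786 / 0.1591895 ≈ 0.796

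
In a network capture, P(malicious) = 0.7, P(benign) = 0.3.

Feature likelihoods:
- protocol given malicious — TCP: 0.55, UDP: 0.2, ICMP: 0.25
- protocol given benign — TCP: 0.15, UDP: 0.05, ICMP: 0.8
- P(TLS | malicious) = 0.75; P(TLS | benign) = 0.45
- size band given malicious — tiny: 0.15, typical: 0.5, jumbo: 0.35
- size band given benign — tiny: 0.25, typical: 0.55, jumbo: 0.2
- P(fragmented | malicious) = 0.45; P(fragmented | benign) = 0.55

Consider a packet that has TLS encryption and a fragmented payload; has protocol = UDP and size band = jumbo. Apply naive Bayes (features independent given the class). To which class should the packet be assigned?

malicious: 0.7 × 0.2 × 0.75 × 0.35 × 0.45 = 0.0165375
benign: 0.3 × 0.05 × 0.45 × 0.2 × 0.55 = 0.0007425
Highest score → malicious.

malicious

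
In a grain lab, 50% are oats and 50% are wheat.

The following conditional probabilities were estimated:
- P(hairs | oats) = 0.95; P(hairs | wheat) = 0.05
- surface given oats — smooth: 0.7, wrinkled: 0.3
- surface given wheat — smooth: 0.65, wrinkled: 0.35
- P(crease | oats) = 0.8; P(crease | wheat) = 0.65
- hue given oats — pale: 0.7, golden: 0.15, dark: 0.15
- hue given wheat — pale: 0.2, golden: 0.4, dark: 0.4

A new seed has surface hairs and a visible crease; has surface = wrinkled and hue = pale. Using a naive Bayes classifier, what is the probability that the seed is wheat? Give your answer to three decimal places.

0.014

oats: 0.5 × 0.95 × 0.3 × 0.8 × 0.7 = 0.0798
wheat: 0.5 × 0.05 × 0.35 × 0.65 × 0.2 = 0.0011375
P(wheat | x) = 0.0011375 / 0.0809375 ≈ 0.014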